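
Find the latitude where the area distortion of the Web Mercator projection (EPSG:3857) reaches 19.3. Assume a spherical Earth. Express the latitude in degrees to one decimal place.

76.8°

Mercator areal scale is sec²φ.
sec²φ = 19.3  ⇒  cos²φ = 0.05181  ⇒  cos φ = 0.2276.
φ = arccos(0.2276) ≈ 76.8°.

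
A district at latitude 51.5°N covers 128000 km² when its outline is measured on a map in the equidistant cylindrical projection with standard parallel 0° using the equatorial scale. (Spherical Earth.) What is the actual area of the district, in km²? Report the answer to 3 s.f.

79700 km²

In the plate carrée (x = Rλ, y = Rφ), meridians are true-scale (h = 1) and parallels are stretched by k = sec φ.
Areal scale = h·k = 1 × sec φ; at 51.5°, h = 1.000, k = 1.606, so h·k = 1.606.
True area = apparent / (areal scale) = 128000 / 1.606 ≈ 79700 km².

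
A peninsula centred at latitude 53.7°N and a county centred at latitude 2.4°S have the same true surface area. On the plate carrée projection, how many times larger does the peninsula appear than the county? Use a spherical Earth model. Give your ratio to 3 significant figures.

Plate carrée maps x = Rλ, y = Rφ. The meridian scale is h = 1 and the parallel scale is k = 1/cos φ = sec φ.
Areal scale at 53.7°: h·k = 1.000 × 1.689 = 1.689.
Areal scale at 2.4°: h·k = 1.000 × 1.001 = 1.001.
Ratio = 1.689/1.001 ≈ 1.69.

1.69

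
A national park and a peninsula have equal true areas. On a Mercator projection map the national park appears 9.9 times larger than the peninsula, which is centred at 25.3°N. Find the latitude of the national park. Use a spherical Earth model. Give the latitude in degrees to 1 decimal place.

73.3°

For equal true areas on Mercator, apparent areas scale as sec²φ, so the ratio is cos²φ₂ / cos²φ₁.
cos²φ₂ / cos²φ₁ = 9.9  ⇒  cos φ₁ = cos 25.3° / √9.9 = 0.9041/3.146 = 0.2873.
φ₁ = arccos(0.2873) ≈ 73.3°.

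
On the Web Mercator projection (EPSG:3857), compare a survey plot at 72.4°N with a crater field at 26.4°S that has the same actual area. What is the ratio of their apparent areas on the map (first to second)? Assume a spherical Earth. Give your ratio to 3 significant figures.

On Mercator, area is exaggerated by sec²φ = 1/cos²φ.
At 72.4°: sec²(72.4°) = 1/0.3024² = 10.94.
At 26.4°: sec²(26.4°) = 1/0.8957² = 1.246.
Ratio = 10.94/1.246 = cos²(26.4°)/cos²(72.4°) ≈ 8.78.

8.78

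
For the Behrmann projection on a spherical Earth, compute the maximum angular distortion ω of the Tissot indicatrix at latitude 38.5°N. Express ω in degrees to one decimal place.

11.6°

The Behrmann projection is cylindrical equal-area with φ₀ = 30°. A cylindrical equal-area projection with standard parallel φ₀ has meridian scale h = cos φ / cos φ₀ and parallel scale k = cos φ₀ / cos φ (so areas are preserved, h·k = 1).
At 38.5°: h = 0.9037, k = 1.107; principal scales a = 1.107, b = 0.9037.
sin(ω/2) = (a − b)/(a + b) = 0.2029/2.010 = 0.1009, so ω = 2 arcsin(0.1009) ≈ 11.6°.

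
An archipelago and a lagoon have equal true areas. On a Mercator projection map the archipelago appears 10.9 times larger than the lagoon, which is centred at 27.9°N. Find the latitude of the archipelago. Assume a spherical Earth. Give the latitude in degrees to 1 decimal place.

74.5°

On Mercator, (apparent₁)/(apparent₂) = sec²φ₁ / sec²φ₂ when true areas are equal.
cos²φ₂ / cos²φ₁ = 10.9  ⇒  cos φ₁ = cos 27.9° / √10.9 = 0.8838/3.302 = 0.2677.
φ₁ = arccos(0.2677) ≈ 74.5°.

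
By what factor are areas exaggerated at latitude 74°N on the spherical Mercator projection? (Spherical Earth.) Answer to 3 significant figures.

13.2

The Mercator projection is conformal; its linear scale factor is the same in every direction and equals sec φ = 1/cos φ.
Areal scale = k² = sec²φ = 1/cos²(74°) = 1/0.2756² = 13.16.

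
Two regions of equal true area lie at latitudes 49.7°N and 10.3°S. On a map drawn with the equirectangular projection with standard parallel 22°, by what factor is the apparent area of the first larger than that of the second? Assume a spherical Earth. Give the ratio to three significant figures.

1.52

The equidistant cylindrical projection with φ₀ = 22° has h = 1 (meridians true) and k = cos φ₀ / cos φ along parallels.
Areal scale at 49.7°: h·k = 1.000 × 1.434 = 1.434.
Areal scale at 10.3°: h·k = 1.000 × 0.9424 = 0.9424.
Ratio = 1.434/0.9424 ≈ 1.52.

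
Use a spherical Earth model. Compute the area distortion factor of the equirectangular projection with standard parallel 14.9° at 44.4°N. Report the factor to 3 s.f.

The equidistant cylindrical projection with φ₀ = 14.9° has h = 1 (meridians true) and k = cos φ₀ / cos φ along parallels.
Areal scale = h·k = 1 × cos φ₀ / cos φ; at 44.4°, h = 1.000, k = 1.353, so h·k = 1.353.

1.35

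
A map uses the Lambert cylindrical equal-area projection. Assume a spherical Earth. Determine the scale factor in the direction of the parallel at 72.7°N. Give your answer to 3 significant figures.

The Lambert cylindrical equal-area projection is the cylindrical equal-area projection with its standard parallel at the equator (φ₀ = 0). For cylindrical equal-area with standard parallel φ₀, h = cos φ / cos φ₀ and k = cos φ₀ / cos φ, so h·k = 1.
k = cos 0° / cos 72.7° = 1.000/0.2974 = 3.363.

3.36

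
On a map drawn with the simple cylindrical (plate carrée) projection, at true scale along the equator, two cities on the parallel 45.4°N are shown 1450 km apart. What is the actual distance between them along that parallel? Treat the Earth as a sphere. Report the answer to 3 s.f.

In the plate carrée (x = Rλ, y = Rφ), meridians are true-scale (h = 1) and parallels are stretched by k = sec φ.
Along the parallel at 45.4°, map distances are exaggerated by k = sec 45.4° = 1.424.
True distance = 1450 / 1.424 = 1450 × cos 45.4° ≈ 1020 km.

1020 km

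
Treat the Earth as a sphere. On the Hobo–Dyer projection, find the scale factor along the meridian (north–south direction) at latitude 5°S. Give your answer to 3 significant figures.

Hobo–Dyer is a cylindrical equal-area projection with standard parallels at ±37.5°. Cylindrical equal-area (φ₀ = 37.5°): h = cos φ / cos 37.5° along meridians, k = cos 37.5° / cos φ along parallels; h·k = 1.
h = cos 5° / cos 37.5° = 0.9962/0.7934 = 1.256.

1.26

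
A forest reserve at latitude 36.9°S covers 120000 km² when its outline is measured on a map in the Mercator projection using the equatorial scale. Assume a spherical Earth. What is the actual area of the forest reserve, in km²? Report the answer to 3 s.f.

76700 km²

Mercator is conformal, so the point scale is isotropic: h = k = sec φ = 1/cos φ.
Areal scale = k² = sec²φ = 1/cos²(36.9°) = 1/0.7997² = 1.564.
True area = apparent / (areal scale) = 120000 / 1.564 ≈ 76700 km².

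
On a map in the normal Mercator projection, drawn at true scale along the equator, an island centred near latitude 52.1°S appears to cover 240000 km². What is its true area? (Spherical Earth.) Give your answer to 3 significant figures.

90600 km²

Mercator is conformal, so the point scale is isotropic: h = k = sec φ = 1/cos φ.
Areal scale = k² = sec²φ = 1/cos²(52.1°) = 1/0.6143² = 2.650.
True area = apparent / (areal scale) = 240000 / 2.650 ≈ 90600 km².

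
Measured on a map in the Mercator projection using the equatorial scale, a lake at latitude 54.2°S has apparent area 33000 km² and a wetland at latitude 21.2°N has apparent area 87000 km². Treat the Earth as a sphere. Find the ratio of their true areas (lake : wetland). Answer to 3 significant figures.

Since Mercator area scale is 1/cos²φ, the true area equals the apparent area multiplied by cos²φ.
True area of lake: 33000 × cos²(54.2°) = 33000 × 0.3422 = 11290 km².
True area of wetland: 87000 × cos²(21.2°) = 87000 × 0.8692 = 75620 km².
Ratio = 11290 / 75620 ≈ 0.149.

0.149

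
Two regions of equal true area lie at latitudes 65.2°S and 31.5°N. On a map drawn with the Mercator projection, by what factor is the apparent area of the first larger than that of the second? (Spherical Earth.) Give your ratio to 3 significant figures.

On Mercator, area is exaggerated by sec²φ = 1/cos²φ.
At 65.2°: sec²(65.2°) = 1/0.4195² = 5.684.
At 31.5°: sec²(31.5°) = 1/0.8526² = 1.376.
Ratio = 5.684/1.376 = cos²(31.5°)/cos²(65.2°) ≈ 4.13.

4.13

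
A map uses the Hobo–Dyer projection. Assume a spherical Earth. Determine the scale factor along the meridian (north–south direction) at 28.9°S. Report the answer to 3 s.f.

1.10

Hobo–Dyer is a cylindrical equal-area projection with standard parallels at ±37.5°. Cylindrical equal-area (φ₀ = 37.5°): h = cos φ / cos 37.5° along meridians, k = cos 37.5° / cos φ along parallels; h·k = 1.
h = cos 28.9° / cos 37.5° = 0.8755/0.7934 = 1.103.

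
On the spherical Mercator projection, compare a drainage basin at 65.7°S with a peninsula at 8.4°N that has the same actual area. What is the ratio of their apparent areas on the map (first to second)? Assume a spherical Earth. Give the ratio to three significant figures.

5.78

On Mercator, area is exaggerated by sec²φ = 1/cos²φ.
At 65.7°: sec²(65.7°) = 1/0.4115² = 5.905.
At 8.4°: sec²(8.4°) = 1/0.9893² = 1.022.
Ratio = 5.905/1.022 = cos²(8.4°)/cos²(65.7°) ≈ 5.78.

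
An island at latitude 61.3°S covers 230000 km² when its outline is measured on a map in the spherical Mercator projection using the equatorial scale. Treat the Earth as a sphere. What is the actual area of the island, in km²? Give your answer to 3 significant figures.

Mercator is conformal, so the point scale is isotropic: h = k = sec φ = 1/cos φ.
Areal scale = k² = sec²φ = 1/cos²(61.3°) = 1/0.4802² = 4.336.
True area = apparent / (areal scale) = 230000 / 4.336 ≈ 53000 km².

53000 km²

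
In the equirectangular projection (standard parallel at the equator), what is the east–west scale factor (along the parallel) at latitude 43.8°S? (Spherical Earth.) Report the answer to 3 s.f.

1.39

For the equirectangular projection with φ₀ = 0 (plate carrée), h = 1 along meridians and k = sec φ along parallels.
k = 1/cos 43.8° = 1/0.7218 = 1.386.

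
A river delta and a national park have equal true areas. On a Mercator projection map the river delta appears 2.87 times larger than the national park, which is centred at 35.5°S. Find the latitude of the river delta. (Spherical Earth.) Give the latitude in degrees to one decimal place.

61.3°

For equal true areas on Mercator, apparent areas scale as sec²φ, so the ratio is cos²φ₂ / cos²φ₁.
cos²φ₂ / cos²φ₁ = 2.87  ⇒  cos φ₁ = cos 35.5° / √2.87 = 0.8141/1.694 = 0.4806.
φ₁ = arccos(0.4806) ≈ 61.3°.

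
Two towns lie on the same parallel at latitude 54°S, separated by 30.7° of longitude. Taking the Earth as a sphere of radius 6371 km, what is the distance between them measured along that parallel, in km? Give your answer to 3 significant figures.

2010 km

Arc length along a parallel = R cos φ · Δλ (with Δλ in radians).
= 6371 × cos 54° × (30.7° × π/180) = 6371 × 0.5878 × 0.5358 ≈ 2010 km.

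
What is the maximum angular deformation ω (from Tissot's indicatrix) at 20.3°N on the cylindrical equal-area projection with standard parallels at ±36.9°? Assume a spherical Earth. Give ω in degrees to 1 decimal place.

18.2°

For cylindrical equal-area with standard parallel φ₀, h = cos φ / cos φ₀ and k = cos φ₀ / cos φ, so h·k = 1.
At 20.3°: h = 1.173, k = 0.8526; principal scales a = 1.173, b = 0.8526.
sin(ω/2) = (a − b)/(a + b) = 0.3202/2.025 = 0.1581, so ω = 2 arcsin(0.1581) ≈ 18.2°.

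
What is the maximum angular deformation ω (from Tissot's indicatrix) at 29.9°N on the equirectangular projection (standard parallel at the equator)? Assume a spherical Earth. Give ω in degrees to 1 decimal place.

8.2°

For the equirectangular projection with φ₀ = 0 (plate carrée), h = 1 along meridians and k = sec φ along parallels.
At 29.9°: h = 1.000, k = 1.154; principal scales a = 1.154, b = 1.000.
sin(ω/2) = (a − b)/(a + b) = 0.1535/2.154 = 0.07130, so ω = 2 arcsin(0.07130) ≈ 8.2°.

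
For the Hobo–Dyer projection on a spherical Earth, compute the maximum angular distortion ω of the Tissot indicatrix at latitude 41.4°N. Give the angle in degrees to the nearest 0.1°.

Hobo–Dyer is a cylindrical equal-area projection with standard parallels at ±37.5°. For cylindrical equal-area with standard parallel φ₀, h = cos φ / cos φ₀ and k = cos φ₀ / cos φ, so h·k = 1.
At 41.4°: h = 0.9455, k = 1.058; principal scales a = 1.058, b = 0.9455.
sin(ω/2) = (a − b)/(a + b) = 0.1122/2.003 = 0.05599, so ω = 2 arcsin(0.05599) ≈ 6.4°.

6.4°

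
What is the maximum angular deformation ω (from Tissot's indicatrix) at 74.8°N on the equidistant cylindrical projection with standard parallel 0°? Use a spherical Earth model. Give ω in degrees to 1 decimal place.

Plate carrée maps x = Rλ, y = Rφ. The meridian scale is h = 1 and the parallel scale is k = 1/cos φ = sec φ.
At 74.8°: h = 1.000, k = 3.814; principal scales a = 3.814, b = 1.000.
sin(ω/2) = (a − b)/(a + b) = 2.814/4.814 = 0.5845, so ω = 2 arcsin(0.5845) ≈ 71.5°.

71.5°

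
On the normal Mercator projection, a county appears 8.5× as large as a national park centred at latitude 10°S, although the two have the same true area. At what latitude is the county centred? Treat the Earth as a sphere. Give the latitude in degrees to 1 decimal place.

70.3°

On Mercator, (apparent₁)/(apparent₂) = sec²φ₁ / sec²φ₂ when true areas are equal.
cos²φ₂ / cos²φ₁ = 8.5  ⇒  cos φ₁ = cos 10° / √8.5 = 0.9848/2.915 = 0.3378.
φ₁ = arccos(0.3378) ≈ 70.3°.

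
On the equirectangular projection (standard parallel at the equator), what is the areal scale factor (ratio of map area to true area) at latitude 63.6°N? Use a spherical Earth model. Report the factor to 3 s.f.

2.25

For the equirectangular projection with φ₀ = 0 (plate carrée), h = 1 along meridians and k = sec φ along parallels.
Areal scale = h·k = 1 × sec φ; at 63.6°, h = 1.000, k = 2.249, so h·k = 2.249.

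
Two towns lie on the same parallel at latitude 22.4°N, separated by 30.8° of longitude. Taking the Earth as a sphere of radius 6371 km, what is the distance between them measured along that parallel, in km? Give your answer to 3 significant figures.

Arc length along a parallel = R cos φ · Δλ (with Δλ in radians).
= 6371 × cos 22.4° × (30.8° × π/180) = 6371 × 0.9245 × 0.5376 ≈ 3170 km.

3170 km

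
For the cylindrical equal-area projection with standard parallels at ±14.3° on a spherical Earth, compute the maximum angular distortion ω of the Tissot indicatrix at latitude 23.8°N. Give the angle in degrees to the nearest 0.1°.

Cylindrical equal-area (φ₀ = 14.3°): h = cos φ / cos 14.3° along meridians, k = cos 14.3° / cos φ along parallels; h·k = 1.
At 23.8°: h = 0.9442, k = 1.059; principal scales a = 1.059, b = 0.9442.
sin(ω/2) = (a − b)/(a + b) = 0.1149/2.003 = 0.05734, so ω = 2 arcsin(0.05734) ≈ 6.6°.

6.6°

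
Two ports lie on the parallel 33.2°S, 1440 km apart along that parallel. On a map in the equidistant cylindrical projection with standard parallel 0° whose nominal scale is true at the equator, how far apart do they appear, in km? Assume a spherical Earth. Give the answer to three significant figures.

In the plate carrée (x = Rλ, y = Rφ), meridians are true-scale (h = 1) and parallels are stretched by k = sec φ.
Along the parallel, k = sec 33.2° = 1/0.8368 = 1.195.
Map distance = 1440 × 1.195 ≈ 1720 km.

1720 km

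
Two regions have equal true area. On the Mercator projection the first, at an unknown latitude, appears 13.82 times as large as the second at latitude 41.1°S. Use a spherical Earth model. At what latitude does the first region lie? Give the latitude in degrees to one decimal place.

78.3°

Mercator areal scale is sec²φ, so apparent-area ratio = sec²φ₁ / sec²φ₂ = cos²φ₂ / cos²φ₁.
cos²φ₂ / cos²φ₁ = 13.82  ⇒  cos φ₁ = cos 41.1° / √13.82 = 0.7536/3.718 = 0.2027.
φ₁ = arccos(0.2027) ≈ 78.3°.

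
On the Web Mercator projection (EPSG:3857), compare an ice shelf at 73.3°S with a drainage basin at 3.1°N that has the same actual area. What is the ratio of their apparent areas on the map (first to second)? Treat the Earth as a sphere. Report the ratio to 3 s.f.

12.1

On Mercator, area is exaggerated by sec²φ = 1/cos²φ.
At 73.3°: sec²(73.3°) = 1/0.2874² = 12.11.
At 3.1°: sec²(3.1°) = 1/0.9985² = 1.003.
Ratio = 12.11/1.003 = cos²(3.1°)/cos²(73.3°) ≈ 12.1.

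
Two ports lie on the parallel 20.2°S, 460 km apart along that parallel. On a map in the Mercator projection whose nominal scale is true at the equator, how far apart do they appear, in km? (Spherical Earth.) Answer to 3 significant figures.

490 km

Mercator is conformal, so the point scale is isotropic: h = k = sec φ = 1/cos φ.
Along the parallel, k = sec 20.2° = 1/0.9385 = 1.066.
Map distance = 460 × 1.066 ≈ 490 km.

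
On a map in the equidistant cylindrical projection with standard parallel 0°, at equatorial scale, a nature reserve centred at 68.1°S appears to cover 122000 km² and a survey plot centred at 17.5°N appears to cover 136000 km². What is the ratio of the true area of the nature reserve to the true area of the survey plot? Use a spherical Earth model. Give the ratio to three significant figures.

0.351

On the plate carrée, areal scale = h·k = 1 × sec φ, so true area = apparent × cos φ.
True area of nature reserve: 122000 × cos(68.1°) = 122000 × 0.3730 = 45500 km².
True area of survey plot: 136000 × cos(17.5°) = 136000 × 0.9537 = 129700 km².
Ratio = 45500 / 129700 ≈ 0.351.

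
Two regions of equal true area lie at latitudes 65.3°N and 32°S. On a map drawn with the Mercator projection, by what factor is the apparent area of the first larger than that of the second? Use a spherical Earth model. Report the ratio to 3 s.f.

Mercator areal scale is sec²φ.
At 65.3°: sec²(65.3°) = 1/0.4179² = 5.727.
At 32°: sec²(32°) = 1/0.8480² = 1.390.
Ratio = 5.727/1.390 = cos²(32°)/cos²(65.3°) ≈ 4.12.

4.12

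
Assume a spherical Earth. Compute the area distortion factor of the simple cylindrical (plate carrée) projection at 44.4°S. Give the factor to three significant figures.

Plate carrée maps x = Rλ, y = Rφ. The meridian scale is h = 1 and the parallel scale is k = 1/cos φ = sec φ.
Areal scale = h·k = 1 × sec φ; at 44.4°, h = 1.000, k = 1.400, so h·k = 1.400.

1.40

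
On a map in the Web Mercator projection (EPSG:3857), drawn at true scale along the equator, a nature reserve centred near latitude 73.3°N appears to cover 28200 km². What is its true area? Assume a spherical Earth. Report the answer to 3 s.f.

2330 km²

For Mercator, h = k = sec φ (a conformal cylindrical projection has a single point scale, 1/cos φ).
Areal scale = k² = sec²φ = 1/cos²(73.3°) = 1/0.2874² = 12.11.
True area = apparent / (areal scale) = 28200 / 12.11 ≈ 2330 km².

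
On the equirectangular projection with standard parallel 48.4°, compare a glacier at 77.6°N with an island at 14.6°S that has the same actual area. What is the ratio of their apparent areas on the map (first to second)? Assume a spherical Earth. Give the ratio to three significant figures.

4.51

With standard parallel φ₀ = 48.4°, the equirectangular projection gives x = Rλ cos φ₀, y = Rφ, so h = 1 and k = cos 48.4° / cos φ.
Areal scale at 77.6°: h·k = 1.000 × 3.092 = 3.092.
Areal scale at 14.6°: h·k = 1.000 × 0.6861 = 0.6861.
Ratio = 3.092/0.6861 ≈ 4.51.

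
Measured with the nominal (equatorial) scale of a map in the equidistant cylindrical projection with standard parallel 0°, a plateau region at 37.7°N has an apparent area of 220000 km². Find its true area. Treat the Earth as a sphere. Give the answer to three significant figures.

174000 km²

In the plate carrée (x = Rλ, y = Rφ), meridians are true-scale (h = 1) and parallels are stretched by k = sec φ.
Areal scale = h·k = 1 × sec φ; at 37.7°, h = 1.000, k = 1.264, so h·k = 1.264.
True area = apparent / (areal scale) = 220000 / 1.264 ≈ 174000 km².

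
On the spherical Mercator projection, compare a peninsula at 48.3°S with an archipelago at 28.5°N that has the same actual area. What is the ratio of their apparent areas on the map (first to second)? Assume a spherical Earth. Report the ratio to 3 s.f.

On Mercator, area is exaggerated by sec²φ = 1/cos²φ.
At 48.3°: sec²(48.3°) = 1/0.6652² = 2.260.
At 28.5°: sec²(28.5°) = 1/0.8788² = 1.295.
Ratio = 2.260/1.295 = cos²(28.5°)/cos²(48.3°) ≈ 1.75.

1.75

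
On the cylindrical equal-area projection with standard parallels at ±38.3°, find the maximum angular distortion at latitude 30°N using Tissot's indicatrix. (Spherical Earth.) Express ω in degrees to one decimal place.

11.3°

For cylindrical equal-area with standard parallel φ₀, h = cos φ / cos φ₀ and k = cos φ₀ / cos φ, so h·k = 1.
At 30°: h = 1.104, k = 0.9062; principal scales a = 1.104, b = 0.9062.
sin(ω/2) = (a − b)/(a + b) = 0.1973/2.010 = 0.09820, so ω = 2 arcsin(0.09820) ≈ 11.3°.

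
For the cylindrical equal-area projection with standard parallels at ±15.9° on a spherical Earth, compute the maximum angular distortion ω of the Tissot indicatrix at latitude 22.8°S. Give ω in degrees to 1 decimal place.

A cylindrical equal-area projection with standard parallel φ₀ has meridian scale h = cos φ / cos φ₀ and parallel scale k = cos φ₀ / cos φ (so areas are preserved, h·k = 1).
At 22.8°: h = 0.9585, k = 1.043; principal scales a = 1.043, b = 0.9585.
sin(ω/2) = (a − b)/(a + b) = 0.08472/2.002 = 0.04232, so ω = 2 arcsin(0.04232) ≈ 4.9°.

4.9°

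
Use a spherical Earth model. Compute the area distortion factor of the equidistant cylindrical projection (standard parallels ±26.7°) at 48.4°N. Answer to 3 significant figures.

In the equirectangular projection with standard parallel φ₀ = 26.7° (x = Rλ cos φ₀, y = Rφ), meridians are true-scale (h = 1) and the parallel scale is k = cos φ₀ / cos φ.
Areal scale = h·k = 1 × cos φ₀ / cos φ; at 48.4°, h = 1.000, k = 1.346, so h·k = 1.346.

1.35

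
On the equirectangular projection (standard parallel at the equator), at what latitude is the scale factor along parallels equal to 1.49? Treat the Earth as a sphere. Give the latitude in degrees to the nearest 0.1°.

Plate carrée: h = 1, k = sec φ along parallels.
sec φ = 1.49  ⇒  cos φ = 0.6711  ⇒  φ ≈ 47.8°.

47.8°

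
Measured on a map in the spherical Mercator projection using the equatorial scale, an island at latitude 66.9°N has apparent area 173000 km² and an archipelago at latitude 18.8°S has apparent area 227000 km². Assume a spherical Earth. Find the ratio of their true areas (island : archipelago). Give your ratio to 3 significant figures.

Mercator's areal exaggeration is sec²φ; hence true area = (apparent area) · cos²φ.
True area of island: 173000 × cos²(66.9°) = 173000 × 0.1539 = 26630 km².
True area of archipelago: 227000 × cos²(18.8°) = 227000 × 0.8961 = 203400 km².
Ratio = 26630 / 203400 ≈ 0.131.

0.131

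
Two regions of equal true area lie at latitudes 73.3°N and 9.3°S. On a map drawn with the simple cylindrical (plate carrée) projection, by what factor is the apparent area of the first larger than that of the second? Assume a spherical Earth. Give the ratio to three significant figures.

3.43

In the plate carrée (x = Rλ, y = Rφ), meridians are true-scale (h = 1) and parallels are stretched by k = sec φ.
Areal scale at 73.3°: h·k = 1.000 × 3.480 = 3.480.
Areal scale at 9.3°: h·k = 1.000 × 1.013 = 1.013.
Ratio = 3.480/1.013 ≈ 3.43.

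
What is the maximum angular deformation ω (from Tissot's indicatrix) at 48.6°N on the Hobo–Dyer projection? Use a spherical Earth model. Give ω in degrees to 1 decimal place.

20.7°

The Hobo–Dyer projection is cylindrical equal-area with φ₀ = 37.5°. Cylindrical equal-area (φ₀ = 37.5°): h = cos φ / cos 37.5° along meridians, k = cos 37.5° / cos φ along parallels; h·k = 1.
At 48.6°: h = 0.8336, k = 1.200; principal scales a = 1.200, b = 0.8336.
sin(ω/2) = (a − b)/(a + b) = 0.3661/2.033 = 0.1801, so ω = 2 arcsin(0.1801) ≈ 20.7°.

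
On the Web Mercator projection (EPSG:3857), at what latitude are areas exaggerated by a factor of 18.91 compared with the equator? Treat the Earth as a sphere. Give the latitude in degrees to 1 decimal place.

Mercator areal scale is sec²φ.
sec²φ = 18.91  ⇒  cos²φ = 0.05288  ⇒  cos φ = 0.2300.
φ = arccos(0.2300) ≈ 76.7°.

76.7°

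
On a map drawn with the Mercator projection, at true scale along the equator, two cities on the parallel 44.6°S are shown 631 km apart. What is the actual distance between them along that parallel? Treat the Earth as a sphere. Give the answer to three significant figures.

The Mercator projection is conformal; its linear scale factor is the same in every direction and equals sec φ = 1/cos φ.
Along the parallel at 44.6°, map distances are exaggerated by k = sec 44.6° = 1.404.
True distance = 631 / 1.404 = 631 × cos 44.6° ≈ 449 km.

449 km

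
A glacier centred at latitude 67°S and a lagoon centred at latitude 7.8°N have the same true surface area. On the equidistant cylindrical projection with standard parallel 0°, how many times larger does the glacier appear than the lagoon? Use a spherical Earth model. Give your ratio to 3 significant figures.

Plate carrée maps x = Rλ, y = Rφ. The meridian scale is h = 1 and the parallel scale is k = 1/cos φ = sec φ.
Areal scale at 67°: h·k = 1.000 × 2.559 = 2.559.
Areal scale at 7.8°: h·k = 1.000 × 1.009 = 1.009.
Ratio = 2.559/1.009 ≈ 2.54.

2.54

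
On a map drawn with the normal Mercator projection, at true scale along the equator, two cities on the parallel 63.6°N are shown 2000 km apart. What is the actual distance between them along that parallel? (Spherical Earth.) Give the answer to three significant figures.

889 km

The Mercator projection is conformal; its linear scale factor is the same in every direction and equals sec φ = 1/cos φ.
Along the parallel at 63.6°, map distances are exaggerated by k = sec 63.6° = 2.249.
True distance = 2000 / 2.249 = 2000 × cos 63.6° ≈ 889 km.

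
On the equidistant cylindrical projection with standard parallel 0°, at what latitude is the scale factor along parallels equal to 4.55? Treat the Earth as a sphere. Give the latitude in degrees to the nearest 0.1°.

77.3°

Plate carrée: h = 1, k = sec φ along parallels.
sec φ = 4.55  ⇒  cos φ = 0.2198  ⇒  φ ≈ 77.3°.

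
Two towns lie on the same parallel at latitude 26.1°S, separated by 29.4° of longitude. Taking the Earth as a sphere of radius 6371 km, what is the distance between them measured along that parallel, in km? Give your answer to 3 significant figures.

2940 km

Arc length along a parallel = R cos φ · Δλ (with Δλ in radians).
= 6371 × cos 26.1° × (29.4° × π/180) = 6371 × 0.8980 × 0.5131 ≈ 2940 km.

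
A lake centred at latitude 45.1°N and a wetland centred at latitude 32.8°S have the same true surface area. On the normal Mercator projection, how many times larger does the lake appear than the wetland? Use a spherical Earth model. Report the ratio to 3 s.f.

On Mercator, area is exaggerated by sec²φ = 1/cos²φ.
At 45.1°: sec²(45.1°) = 1/0.7059² = 2.007.
At 32.8°: sec²(32.8°) = 1/0.8406² = 1.415.
Ratio = 2.007/1.415 = cos²(32.8°)/cos²(45.1°) ≈ 1.42.

1.42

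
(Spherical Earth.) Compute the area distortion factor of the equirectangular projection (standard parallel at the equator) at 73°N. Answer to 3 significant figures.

3.42

Plate carrée maps x = Rλ, y = Rφ. The meridian scale is h = 1 and the parallel scale is k = 1/cos φ = sec φ.
Areal scale = h·k = 1 × sec φ; at 73°, h = 1.000, k = 3.420, so h·k = 3.420.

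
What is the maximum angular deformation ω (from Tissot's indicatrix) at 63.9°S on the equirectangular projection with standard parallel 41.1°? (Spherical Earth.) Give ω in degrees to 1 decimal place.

In the equirectangular projection with standard parallel φ₀ = 41.1° (x = Rλ cos φ₀, y = Rφ), meridians are true-scale (h = 1) and the parallel scale is k = cos φ₀ / cos φ.
At 63.9°: h = 1.000, k = 1.713; principal scales a = 1.713, b = 1.000.
sin(ω/2) = (a − b)/(a + b) = 0.7129/2.713 = 0.2628, so ω = 2 arcsin(0.2628) ≈ 30.5°.

30.5°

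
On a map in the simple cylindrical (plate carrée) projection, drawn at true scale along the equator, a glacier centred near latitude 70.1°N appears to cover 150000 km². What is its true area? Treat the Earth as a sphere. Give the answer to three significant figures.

51100 km²

For the equirectangular projection with φ₀ = 0 (plate carrée), h = 1 along meridians and k = sec φ along parallels.
Areal scale = h·k = 1 × sec φ; at 70.1°, h = 1.000, k = 2.938, so h·k = 2.938.
True area = apparent / (areal scale) = 150000 / 2.938 ≈ 51100 km².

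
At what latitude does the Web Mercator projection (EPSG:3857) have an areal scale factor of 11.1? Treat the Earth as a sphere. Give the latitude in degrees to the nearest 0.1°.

72.5°

Mercator areal scale is sec²φ.
sec²φ = 11.1  ⇒  cos²φ = 0.09009  ⇒  cos φ = 0.3002.
φ = arccos(0.3002) ≈ 72.5°.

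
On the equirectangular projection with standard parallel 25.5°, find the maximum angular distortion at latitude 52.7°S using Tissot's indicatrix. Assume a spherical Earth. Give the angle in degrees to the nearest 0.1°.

22.7°

In the equirectangular projection with standard parallel φ₀ = 25.5° (x = Rλ cos φ₀, y = Rφ), meridians are true-scale (h = 1) and the parallel scale is k = cos φ₀ / cos φ.
At 52.7°: h = 1.000, k = 1.489; principal scales a = 1.489, b = 1.000.
sin(ω/2) = (a − b)/(a + b) = 0.4894/2.489 = 0.1966, so ω = 2 arcsin(0.1966) ≈ 22.7°.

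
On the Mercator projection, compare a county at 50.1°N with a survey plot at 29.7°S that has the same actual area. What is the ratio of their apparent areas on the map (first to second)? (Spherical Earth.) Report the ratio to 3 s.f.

Mercator is conformal with k = sec φ, so areal scale = k² = sec²φ.
At 50.1°: sec²(50.1°) = 1/0.6414² = 2.430.
At 29.7°: sec²(29.7°) = 1/0.8686² = 1.325.
Ratio = 2.430/1.325 = cos²(29.7°)/cos²(50.1°) ≈ 1.83.

1.83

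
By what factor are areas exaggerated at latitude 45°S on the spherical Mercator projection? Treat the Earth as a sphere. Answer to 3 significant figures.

2.00

The Mercator projection is conformal; its linear scale factor is the same in every direction and equals sec φ = 1/cos φ.
Areal scale = k² = sec²φ = 1/cos²(45°) = 1/0.7071² = 2.000.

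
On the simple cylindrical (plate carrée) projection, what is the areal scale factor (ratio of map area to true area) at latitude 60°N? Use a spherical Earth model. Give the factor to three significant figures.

2.00

For the equirectangular projection with φ₀ = 0 (plate carrée), h = 1 along meridians and k = sec φ along parallels.
Areal scale = h·k = 1 × sec φ; at 60°, h = 1.000, k = 2.000, so h·k = 2.000.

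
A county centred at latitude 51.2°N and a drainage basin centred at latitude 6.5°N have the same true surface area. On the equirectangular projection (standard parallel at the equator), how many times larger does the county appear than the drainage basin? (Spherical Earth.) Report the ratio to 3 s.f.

1.59

Plate carrée maps x = Rλ, y = Rφ. The meridian scale is h = 1 and the parallel scale is k = 1/cos φ = sec φ.
Areal scale at 51.2°: h·k = 1.000 × 1.596 = 1.596.
Areal scale at 6.5°: h·k = 1.000 × 1.006 = 1.006.
Ratio = 1.596/1.006 ≈ 1.59.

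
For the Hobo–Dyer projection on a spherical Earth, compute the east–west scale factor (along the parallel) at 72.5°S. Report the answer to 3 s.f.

Hobo–Dyer is a cylindrical equal-area projection with standard parallels at ±37.5°. For cylindrical equal-area with standard parallel φ₀, h = cos φ / cos φ₀ and k = cos φ₀ / cos φ, so h·k = 1.
k = cos 37.5° / cos 72.5° = 0.7934/0.3007 = 2.638.

2.64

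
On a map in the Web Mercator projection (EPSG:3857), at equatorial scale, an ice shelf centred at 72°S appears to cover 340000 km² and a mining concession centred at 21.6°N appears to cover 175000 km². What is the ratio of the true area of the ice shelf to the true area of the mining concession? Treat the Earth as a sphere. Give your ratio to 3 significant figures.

Mercator's areal exaggeration is sec²φ; hence true area = (apparent area) · cos²φ.
True area of ice shelf: 340000 × cos²(72°) = 340000 × 0.09549 = 32470 km².
True area of mining concession: 175000 × cos²(21.6°) = 175000 × 0.8645 = 151300 km².
Ratio = 32470 / 151300 ≈ 0.215.

0.215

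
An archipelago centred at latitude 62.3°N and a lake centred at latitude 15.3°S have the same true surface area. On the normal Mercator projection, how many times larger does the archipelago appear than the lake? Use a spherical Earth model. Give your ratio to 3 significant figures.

4.31

Mercator is conformal with k = sec φ, so areal scale = k² = sec²φ.
At 62.3°: sec²(62.3°) = 1/0.4648² = 4.628.
At 15.3°: sec²(15.3°) = 1/0.9646² = 1.075.
Ratio = 4.628/1.075 = cos²(15.3°)/cos²(62.3°) ≈ 4.31.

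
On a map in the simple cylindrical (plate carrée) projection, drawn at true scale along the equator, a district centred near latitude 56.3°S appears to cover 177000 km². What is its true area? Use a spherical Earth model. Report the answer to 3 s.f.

Plate carrée maps x = Rλ, y = Rφ. The meridian scale is h = 1 and the parallel scale is k = 1/cos φ = sec φ.
Areal scale = h·k = 1 × sec φ; at 56.3°, h = 1.000, k = 1.802, so h·k = 1.802.
True area = apparent / (areal scale) = 177000 / 1.802 ≈ 98200 km².

98200 km²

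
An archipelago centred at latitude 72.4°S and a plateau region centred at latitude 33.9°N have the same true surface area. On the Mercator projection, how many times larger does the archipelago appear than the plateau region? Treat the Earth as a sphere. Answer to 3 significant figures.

Mercator is conformal with k = sec φ, so areal scale = k² = sec²φ.
At 72.4°: sec²(72.4°) = 1/0.3024² = 10.94.
At 33.9°: sec²(33.9°) = 1/0.8300² = 1.452.
Ratio = 10.94/1.452 = cos²(33.9°)/cos²(72.4°) ≈ 7.54.

7.54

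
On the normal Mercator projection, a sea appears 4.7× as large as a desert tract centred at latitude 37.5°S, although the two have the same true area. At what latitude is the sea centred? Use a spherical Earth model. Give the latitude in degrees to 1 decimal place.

68.5°

On Mercator, (apparent₁)/(apparent₂) = sec²φ₁ / sec²φ₂ when true areas are equal.
cos²φ₂ / cos²φ₁ = 4.7  ⇒  cos φ₁ = cos 37.5° / √4.7 = 0.7934/2.168 = 0.3659.
φ₁ = arccos(0.3659) ≈ 68.5°.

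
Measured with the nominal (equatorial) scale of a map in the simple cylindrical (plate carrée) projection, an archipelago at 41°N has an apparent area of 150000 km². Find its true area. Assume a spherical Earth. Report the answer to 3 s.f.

113000 km²

In the plate carrée (x = Rλ, y = Rφ), meridians are true-scale (h = 1) and parallels are stretched by k = sec φ.
Areal scale = h·k = 1 × sec φ; at 41°, h = 1.000, k = 1.325, so h·k = 1.325.
True area = apparent / (areal scale) = 150000 / 1.325 ≈ 113000 km².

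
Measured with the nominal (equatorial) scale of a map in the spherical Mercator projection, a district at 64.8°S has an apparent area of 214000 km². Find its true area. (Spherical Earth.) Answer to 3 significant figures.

The Mercator projection is conformal; its linear scale factor is the same in every direction and equals sec φ = 1/cos φ.
Areal scale = k² = sec²φ = 1/cos²(64.8°) = 1/0.4258² = 5.516.
True area = apparent / (areal scale) = 214000 / 5.516 ≈ 38800 km².

38800 km²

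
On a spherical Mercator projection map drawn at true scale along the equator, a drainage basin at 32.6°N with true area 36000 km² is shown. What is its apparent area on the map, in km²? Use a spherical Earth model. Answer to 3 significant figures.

The Mercator projection is conformal; its linear scale factor is the same in every direction and equals sec φ = 1/cos φ.
Areal scale = k² = sec²φ = 1/cos²(32.6°) = 1/0.8425² = 1.409.
Apparent area = 36000 × 1.409 ≈ 50700 km².

50700 km²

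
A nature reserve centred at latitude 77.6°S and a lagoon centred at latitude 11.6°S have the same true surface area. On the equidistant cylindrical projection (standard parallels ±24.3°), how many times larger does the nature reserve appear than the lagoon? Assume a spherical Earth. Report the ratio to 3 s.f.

In the equirectangular projection with standard parallel φ₀ = 24.3° (x = Rλ cos φ₀, y = Rφ), meridians are true-scale (h = 1) and the parallel scale is k = cos φ₀ / cos φ.
Areal scale at 77.6°: h·k = 1.000 × 4.244 = 4.244.
Areal scale at 11.6°: h·k = 1.000 × 0.9304 = 0.9304.
Ratio = 4.244/0.9304 ≈ 4.56.

4.56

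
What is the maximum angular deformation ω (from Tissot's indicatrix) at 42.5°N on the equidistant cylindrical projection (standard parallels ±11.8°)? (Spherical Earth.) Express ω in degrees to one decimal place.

The equidistant cylindrical projection with φ₀ = 11.8° has h = 1 (meridians true) and k = cos φ₀ / cos φ along parallels.
At 42.5°: h = 1.000, k = 1.328; principal scales a = 1.328, b = 1.000.
sin(ω/2) = (a − b)/(a + b) = 0.3277/2.328 = 0.1408, so ω = 2 arcsin(0.1408) ≈ 16.2°.

16.2°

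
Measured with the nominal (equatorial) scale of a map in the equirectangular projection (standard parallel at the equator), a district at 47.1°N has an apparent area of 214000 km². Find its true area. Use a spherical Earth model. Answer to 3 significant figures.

146000 km²

Plate carrée maps x = Rλ, y = Rφ. The meridian scale is h = 1 and the parallel scale is k = 1/cos φ = sec φ.
Areal scale = h·k = 1 × sec φ; at 47.1°, h = 1.000, k = 1.469, so h·k = 1.469.
True area = apparent / (areal scale) = 214000 / 1.469 ≈ 146000 km².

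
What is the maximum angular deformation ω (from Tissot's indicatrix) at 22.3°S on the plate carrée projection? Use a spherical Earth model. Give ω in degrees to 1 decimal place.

4.5°

Plate carrée maps x = Rλ, y = Rφ. The meridian scale is h = 1 and the parallel scale is k = 1/cos φ = sec φ.
At 22.3°: h = 1.000, k = 1.081; principal scales a = 1.081, b = 1.000.
sin(ω/2) = (a − b)/(a + b) = 0.08084/2.081 = 0.03885, so ω = 2 arcsin(0.03885) ≈ 4.5°.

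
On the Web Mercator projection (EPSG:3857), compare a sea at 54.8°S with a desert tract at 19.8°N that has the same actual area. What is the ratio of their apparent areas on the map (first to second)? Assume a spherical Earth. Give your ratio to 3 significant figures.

Mercator is conformal with k = sec φ, so areal scale = k² = sec²φ.
At 54.8°: sec²(54.8°) = 1/0.5764² = 3.010.
At 19.8°: sec²(19.8°) = 1/0.9409² = 1.130.
Ratio = 3.010/1.130 = cos²(19.8°)/cos²(54.8°) ≈ 2.66.

2.66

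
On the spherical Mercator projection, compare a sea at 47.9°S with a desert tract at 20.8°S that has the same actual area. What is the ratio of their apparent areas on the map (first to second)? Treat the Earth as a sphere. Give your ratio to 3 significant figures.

1.94

Mercator is conformal with k = sec φ, so areal scale = k² = sec²φ.
At 47.9°: sec²(47.9°) = 1/0.6704² = 2.225.
At 20.8°: sec²(20.8°) = 1/0.9348² = 1.144.
Ratio = 2.225/1.144 = cos²(20.8°)/cos²(47.9°) ≈ 1.94.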